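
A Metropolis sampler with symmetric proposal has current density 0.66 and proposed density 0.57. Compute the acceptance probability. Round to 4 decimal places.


For symmetric proposals, acceptance = min(1, pi(x*)/pi(x))
= min(1, 0.57/0.66)
= min(1, 0.8636) = 0.8636

0.8636


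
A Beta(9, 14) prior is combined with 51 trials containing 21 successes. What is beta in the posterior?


In conjugate updating:
beta_posterior = beta_prior + (n - k)
= 14 + (51 - 21)
= 14 + 30 = 44

44


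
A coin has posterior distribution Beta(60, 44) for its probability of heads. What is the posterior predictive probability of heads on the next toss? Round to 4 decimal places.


Posterior predictive = E[theta] = alpha/(alpha+beta)
= 60/104
= 0.5769

0.5769


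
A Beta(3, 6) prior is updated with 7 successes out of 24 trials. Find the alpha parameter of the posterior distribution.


In the Beta-Binomial conjugate update:
alpha_post = alpha_prior + successes
= 3 + 7
= 10

10


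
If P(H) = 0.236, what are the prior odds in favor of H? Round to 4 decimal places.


Prior odds = P(H) / (1 - P(H))
= 0.236 / 0.764
= 0.3089

0.3089


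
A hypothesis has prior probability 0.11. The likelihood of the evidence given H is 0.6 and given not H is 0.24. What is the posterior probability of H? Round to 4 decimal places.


Using Bayes' theorem:
P(E) = 0.11 * 0.6 + 0.89 * 0.24
P(E) = 0.2796
P(H|E) = (0.11 * 0.6) / 0.2796 = 0.2361

0.2361


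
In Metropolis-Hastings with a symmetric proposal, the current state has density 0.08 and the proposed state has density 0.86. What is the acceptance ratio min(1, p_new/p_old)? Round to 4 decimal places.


Ratio = p_new / p_old = 0.86 / 0.08 = 10.75
Acceptance = min(1, 10.75) = 1.0

1.0


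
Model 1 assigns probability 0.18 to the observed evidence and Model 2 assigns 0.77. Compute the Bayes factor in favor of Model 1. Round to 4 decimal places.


BF = P(data|M1) / P(data|M2)
= 0.18 / 0.77 = 0.2338

0.2338


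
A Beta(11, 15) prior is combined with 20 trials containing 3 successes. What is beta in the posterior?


In conjugate updating:
beta_posterior = beta_prior + (n - k)
= 15 + (20 - 3)
= 15 + 17 = 32

32


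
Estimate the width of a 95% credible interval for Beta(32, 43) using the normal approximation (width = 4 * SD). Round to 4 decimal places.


For Beta(a,b): Var = ab/((a+b)^2(a+b+1))
Var = 0.0032, SD = 0.0567
Approximate 95% CI width = 4 * 0.0567 = 0.2269

0.2269


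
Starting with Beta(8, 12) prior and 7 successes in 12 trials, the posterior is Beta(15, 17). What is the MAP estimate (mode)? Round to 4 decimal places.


The mode of Beta(a, b) when a > 1 and b > 1 is (a-1)/(a+b-2)
= (15 - 1) / (15 + 17 - 2)
= 14 / 30
= 0.4667

0.4667


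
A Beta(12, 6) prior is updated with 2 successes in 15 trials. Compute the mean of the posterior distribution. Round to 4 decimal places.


After update: Beta(14, 19)
Mean = 14 / (14 + 19) = 14 / 33
= 0.4242

0.4242


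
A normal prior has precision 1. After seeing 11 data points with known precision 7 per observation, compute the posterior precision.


In the conjugate normal model, precisions add:
tau_posterior = tau_prior + n * tau_data
= 1 + 11*7 = 78

78


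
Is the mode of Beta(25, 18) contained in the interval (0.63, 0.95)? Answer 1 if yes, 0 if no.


Mode = (a-1)/(a+b-2) = 24/41 = 0.5854
Interval: (0.63, 0.95)
Contains mode? 0

0


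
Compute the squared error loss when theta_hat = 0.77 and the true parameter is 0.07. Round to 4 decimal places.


L = (theta_hat - theta_true)^2
= (0.77 - 0.07)^2
= 0.7^2 = 0.49

0.49


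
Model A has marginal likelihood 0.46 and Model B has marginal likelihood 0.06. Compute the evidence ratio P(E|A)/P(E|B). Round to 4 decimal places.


Evidence ratio = P(E|A) / P(E|B)
= 0.46 / 0.06
= 7.6667

7.6667


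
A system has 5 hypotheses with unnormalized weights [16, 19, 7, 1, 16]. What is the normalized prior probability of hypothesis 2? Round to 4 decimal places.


The normalized prior is the weight divided by the total.
Total weight = 59
P(H2) = 19 / 59 = 0.322

0.322


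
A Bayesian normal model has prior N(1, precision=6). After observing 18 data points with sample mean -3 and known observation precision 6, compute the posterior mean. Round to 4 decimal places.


Posterior mean = (prior_precision * prior_mean + n * data_precision * data_mean) / (prior_precision + n * data_precision)
Numerator = 6*1 + 18*6*-3 = -318
Denominator = 6 + 18*6 = 114
Posterior mean = -2.7895

-2.7895


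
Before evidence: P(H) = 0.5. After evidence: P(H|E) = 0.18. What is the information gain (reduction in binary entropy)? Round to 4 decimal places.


Prior entropy = 1.0
Posterior entropy = 0.6801
Information gain = 1.0 - 0.6801 = 0.3199

0.3199


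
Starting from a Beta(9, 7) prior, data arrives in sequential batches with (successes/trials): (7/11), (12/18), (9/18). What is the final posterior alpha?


In sequential Bayesian updating, we sum all successes.
Total successes = 28
Final alpha = 9 + 28 = 37

37


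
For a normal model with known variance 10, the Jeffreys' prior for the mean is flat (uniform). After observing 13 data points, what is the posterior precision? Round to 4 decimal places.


Jeffreys' prior for normal mean (known variance) is flat.
Prior precision = 0.
Posterior precision = prior_prec + n/sigma^2 = 0 + 13/10
= 1.3

1.3


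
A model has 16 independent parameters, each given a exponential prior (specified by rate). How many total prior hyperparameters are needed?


Each exponential prior needs 1 hyperparameter (rate).
Total = 1 * 16 = 16

16


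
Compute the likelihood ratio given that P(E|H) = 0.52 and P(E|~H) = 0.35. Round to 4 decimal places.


LR = P(E|H) / P(E|~H)
= 0.52 / 0.35 = 1.4857

1.4857


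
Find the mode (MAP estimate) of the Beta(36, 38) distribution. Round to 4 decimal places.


For Beta(a,b) with a,b > 1:
Mode = (a-1)/(a+b-2) = (36-1)/(74-2)
= 35/72 = 0.4861

0.4861


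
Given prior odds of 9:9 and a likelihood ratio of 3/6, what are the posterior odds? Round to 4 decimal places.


Posterior odds = prior odds * LR
Prior odds = 9/9 = 1.0
LR = 3/6 = 0.5
Posterior odds = 1.0 * 0.5 = 0.5

0.5


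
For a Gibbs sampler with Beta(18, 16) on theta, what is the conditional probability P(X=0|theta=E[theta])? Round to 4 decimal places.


E[theta] = 18/(18+16) = 0.5294
P(X=0|theta) = 1 - theta = 0.4706

0.4706


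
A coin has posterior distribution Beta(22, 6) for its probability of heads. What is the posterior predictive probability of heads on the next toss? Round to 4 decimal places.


Posterior predictive = E[theta] = alpha/(alpha+beta)
= 22/28
= 0.7857

0.7857


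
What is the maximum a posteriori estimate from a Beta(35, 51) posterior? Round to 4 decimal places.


The MAP estimate equals the mode of the distribution.
Mode of Beta(a,b) = (a-1)/(a+b-2)
= 34/84
= 0.4048

0.4048


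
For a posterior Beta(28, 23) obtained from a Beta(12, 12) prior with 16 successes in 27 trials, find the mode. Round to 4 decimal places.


Mode = (alpha - 1) / (alpha + beta - 2)
= 27 / 49
= 0.551

0.551


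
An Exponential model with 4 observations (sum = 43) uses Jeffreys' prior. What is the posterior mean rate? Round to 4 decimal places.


Posterior Gamma(4, 43)
E[lambda] = 4/43 = 0.093

0.093


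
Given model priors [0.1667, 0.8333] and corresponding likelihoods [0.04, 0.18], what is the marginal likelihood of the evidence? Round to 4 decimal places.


P(E) = sum_i P(M_i) P(E|M_i)
= 0.0067 + 0.15
= 0.1567

0.1567


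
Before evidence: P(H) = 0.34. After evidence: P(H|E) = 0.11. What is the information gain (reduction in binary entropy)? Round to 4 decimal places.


Prior entropy = 0.9248
Posterior entropy = 0.4999
Information gain = 0.9248 - 0.4999 = 0.4249

0.4249


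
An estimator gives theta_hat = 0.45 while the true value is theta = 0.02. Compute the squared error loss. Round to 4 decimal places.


The squared error loss is (theta_hat - theta)^2
= (0.45 - 0.02)^2
= (0.43)^2 = 0.1849

0.1849


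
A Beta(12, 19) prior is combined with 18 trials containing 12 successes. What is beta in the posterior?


In conjugate updating:
beta_posterior = beta_prior + (n - k)
= 19 + (18 - 12)
= 19 + 6 = 25

25


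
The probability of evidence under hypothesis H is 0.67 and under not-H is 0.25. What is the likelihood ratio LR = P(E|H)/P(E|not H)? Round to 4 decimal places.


LR = 0.67 / 0.25
= 2.68

2.68


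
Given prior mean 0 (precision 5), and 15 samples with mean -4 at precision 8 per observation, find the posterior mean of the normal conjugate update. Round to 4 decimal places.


The posterior mean is a precision-weighted average of prior and data.
Post. prec. = 5 + 120 = 125
Post. mean = (0 + -480)/125 = -480/125 = -3.84

-3.84


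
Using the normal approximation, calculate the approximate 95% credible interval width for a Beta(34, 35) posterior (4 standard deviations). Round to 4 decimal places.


Var(Beta) = 34*35/(69^2 * 70) = 0.0036
SD = 0.0598
Width ~ 4*SD = 0.239

0.239


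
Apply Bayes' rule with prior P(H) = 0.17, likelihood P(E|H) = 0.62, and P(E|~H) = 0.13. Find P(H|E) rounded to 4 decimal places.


Step 1: Compute marginal P(E) = P(E|H)P(H) + P(E|~H)P(~H)
= 0.62*0.17 + 0.13*0.83 = 0.2133
Step 2: P(H|E) = P(E|H)P(H)/P(E) = 0.1054/0.2133
= 0.4941

0.4941


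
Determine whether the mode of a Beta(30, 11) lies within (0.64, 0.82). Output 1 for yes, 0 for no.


First find the mode: (a-1)/(a+b-2) = 0.7436
Is 0.7436 in (0.64, 0.82)? 1

1


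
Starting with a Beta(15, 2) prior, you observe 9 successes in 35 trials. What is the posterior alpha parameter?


For a Beta-Binomial conjugate model:
Posterior alpha = prior alpha + number of successes
= 15 + 9 = 24

24


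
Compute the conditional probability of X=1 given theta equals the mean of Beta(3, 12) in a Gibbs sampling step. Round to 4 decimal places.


Mean of Beta(3, 12) = 0.2
P(X=1 | theta=0.2) = 0.2

0.2


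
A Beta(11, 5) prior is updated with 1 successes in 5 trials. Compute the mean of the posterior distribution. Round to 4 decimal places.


After update: Beta(12, 9)
Mean = 12 / (12 + 9) = 12 / 21
= 0.5714

0.5714


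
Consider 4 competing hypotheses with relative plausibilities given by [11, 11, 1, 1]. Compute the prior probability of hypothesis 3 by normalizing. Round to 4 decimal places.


Sum of weights = 11 + 11 + 1 + 1 = 24
Normalized prior for H3 = 1 / 24
= 0.0417

0.0417


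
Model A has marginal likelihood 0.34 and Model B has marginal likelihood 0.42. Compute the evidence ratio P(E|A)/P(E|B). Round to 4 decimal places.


Evidence ratio = P(E|A) / P(E|B)
= 0.34 / 0.42
= 0.8095

0.8095


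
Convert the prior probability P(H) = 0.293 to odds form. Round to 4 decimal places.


P(not H) = 1 - 0.293 = 0.707
Odds = 0.293 / 0.707 = 0.4144

0.4144


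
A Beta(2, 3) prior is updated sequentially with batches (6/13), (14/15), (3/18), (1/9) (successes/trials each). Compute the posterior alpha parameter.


Sequential conjugate updating is equivalent to a single batch update.
Total successes across all batches = 24
alpha_posterior = alpha_prior + total_successes = 2 + 24
= 26

26


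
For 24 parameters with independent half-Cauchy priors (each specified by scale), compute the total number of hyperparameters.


A half-Cauchy prior has 1 hyperparameter per parameter.
Total = 24 * 1 = 24

24


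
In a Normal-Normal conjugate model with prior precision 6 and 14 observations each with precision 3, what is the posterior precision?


Posterior precision = prior precision + n * observation precision
= 6 + 14 * 3
= 6 + 42 = 48

48


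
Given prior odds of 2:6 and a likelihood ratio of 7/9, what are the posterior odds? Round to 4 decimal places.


Posterior odds = prior odds * LR
Prior odds = 2/6 = 0.3333
LR = 7/9 = 0.7778
Posterior odds = 0.3333 * 0.7778 = 0.2593

0.2593


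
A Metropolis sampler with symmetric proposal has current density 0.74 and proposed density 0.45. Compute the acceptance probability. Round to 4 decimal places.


For symmetric proposals, acceptance = min(1, pi(x*)/pi(x))
= min(1, 0.45/0.74)
= min(1, 0.6081) = 0.6081

0.6081


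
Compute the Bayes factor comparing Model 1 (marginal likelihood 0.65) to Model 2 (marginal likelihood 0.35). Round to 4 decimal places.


BF12 = marginal likelihood of M1 / marginal likelihood of M2
= 0.65/0.35
= 1.8571

1.8571


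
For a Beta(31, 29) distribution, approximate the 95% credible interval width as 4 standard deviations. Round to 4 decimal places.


Variance of Beta(a,b) = ab / ((a+b)^2 * (a+b+1))
= 31*29 / ((60)^2 * 61)
= 0.0041
SD = sqrt(0.0041) = 0.064
Width = 4 * SD = 0.2559

0.2559


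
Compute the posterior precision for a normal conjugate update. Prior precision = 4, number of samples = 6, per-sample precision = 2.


tau_post = tau_0 + n * tau
= 4 + 6 * 2 = 16

16


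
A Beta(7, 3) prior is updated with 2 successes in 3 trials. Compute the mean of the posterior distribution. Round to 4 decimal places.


After update: Beta(9, 4)
Mean = 9 / (9 + 4) = 9 / 13
= 0.6923

0.6923


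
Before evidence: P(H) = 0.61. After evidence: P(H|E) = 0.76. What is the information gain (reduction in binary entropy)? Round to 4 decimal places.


Prior entropy = 0.9648
Posterior entropy = 0.795
Information gain = 0.9648 - 0.795 = 0.1698

0.1698


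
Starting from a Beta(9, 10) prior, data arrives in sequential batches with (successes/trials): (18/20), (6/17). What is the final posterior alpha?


In sequential Bayesian updating, we sum all successes.
Total successes = 24
Final alpha = 9 + 24 = 33

33


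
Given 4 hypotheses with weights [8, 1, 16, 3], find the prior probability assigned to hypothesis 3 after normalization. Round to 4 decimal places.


To normalize, divide each weight by the sum of all weights.
Sum = 28
Prior(H3) = 16/28 = 0.5714

0.5714


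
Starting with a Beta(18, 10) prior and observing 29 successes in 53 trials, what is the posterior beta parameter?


Posterior beta = prior beta + failures
Failures = 53 - 29 = 24
beta_post = 10 + 24 = 34

34


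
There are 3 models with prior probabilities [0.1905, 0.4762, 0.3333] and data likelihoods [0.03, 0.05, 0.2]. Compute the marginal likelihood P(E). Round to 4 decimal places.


P(E) = sum over models of P(M_i) * P(E|M_i)
= 0.1905*0.03 + 0.4762*0.05 + 0.3333*0.2
= 0.0962

0.0962


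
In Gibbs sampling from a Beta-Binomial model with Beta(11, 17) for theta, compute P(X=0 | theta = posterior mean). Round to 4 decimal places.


Posterior mean = alpha/(alpha+beta) = 11/28 = 0.3929
P(X=0|theta=mean) = 1 - theta = 0.6071

0.6071


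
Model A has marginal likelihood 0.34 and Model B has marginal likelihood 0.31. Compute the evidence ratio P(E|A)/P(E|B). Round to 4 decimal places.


Evidence ratio = P(E|A) / P(E|B)
= 0.34 / 0.31
= 1.0968

1.0968


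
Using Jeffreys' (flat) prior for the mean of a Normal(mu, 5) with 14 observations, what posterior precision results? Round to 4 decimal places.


Flat prior means prior precision is 0.
Posterior precision = n / sigma^2 = 14/5 = 2.8

2.8


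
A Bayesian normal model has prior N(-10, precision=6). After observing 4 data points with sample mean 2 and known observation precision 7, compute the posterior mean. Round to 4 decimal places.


Posterior mean = (prior_precision * prior_mean + n * data_precision * data_mean) / (prior_precision + n * data_precision)
Numerator = 6*-10 + 4*7*2 = -4
Denominator = 6 + 4*7 = 34
Posterior mean = -0.1176

-0.1176


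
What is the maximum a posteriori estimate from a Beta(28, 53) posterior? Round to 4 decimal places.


The MAP estimate equals the mode of the distribution.
Mode of Beta(a,b) = (a-1)/(a+b-2)
= 27/79
= 0.3418

0.3418


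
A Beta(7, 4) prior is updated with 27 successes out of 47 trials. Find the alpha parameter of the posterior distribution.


In the Beta-Binomial conjugate update:
alpha_post = alpha_prior + successes
= 7 + 27
= 34

34


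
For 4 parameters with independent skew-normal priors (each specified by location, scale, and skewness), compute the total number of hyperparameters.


A skew-normal prior has 3 hyperparameters per parameter.
Total = 4 * 3 = 12

12


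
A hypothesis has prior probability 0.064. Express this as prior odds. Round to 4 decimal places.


Odds = P(H) / P(not H) = 0.064 / 0.936
= 0.0684

0.0684


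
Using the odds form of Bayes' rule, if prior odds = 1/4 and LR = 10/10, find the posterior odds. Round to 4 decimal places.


Bayes' rule in odds form: posterior odds = prior odds * LR
= (1 * 10) / (4 * 10)
= 10/40 = 0.25

0.25


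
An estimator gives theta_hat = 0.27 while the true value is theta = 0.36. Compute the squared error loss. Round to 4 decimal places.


The squared error loss is (theta_hat - theta)^2
= (0.27 - 0.36)^2
= (-0.09)^2 = 0.0081

0.0081


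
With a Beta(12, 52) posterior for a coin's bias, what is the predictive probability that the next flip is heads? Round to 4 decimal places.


The predictive probability equals the posterior mean.
P(next = heads) = alpha / (alpha + beta)
= 12 / 64 = 0.1875

0.1875


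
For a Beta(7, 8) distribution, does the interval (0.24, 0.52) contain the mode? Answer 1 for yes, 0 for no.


Mode of Beta(a,b) = (a-1)/(a+b-2)
= (7-1)/(7+8-2) = 0.4615
Check: 0.24 <= 0.4615 <= 0.52?
Result: 1

1


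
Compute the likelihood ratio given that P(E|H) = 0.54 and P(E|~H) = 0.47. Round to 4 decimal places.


LR = P(E|H) / P(E|~H)
= 0.54 / 0.47 = 1.1489

1.1489


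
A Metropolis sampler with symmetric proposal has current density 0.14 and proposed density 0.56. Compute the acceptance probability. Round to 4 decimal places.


For symmetric proposals, acceptance = min(1, pi(x*)/pi(x))
= min(1, 0.56/0.14)
= min(1, 4.0) = 1.0

1.0


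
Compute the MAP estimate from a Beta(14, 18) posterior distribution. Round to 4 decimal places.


MAP = mode of Beta distribution
= (alpha - 1)/(alpha + beta - 2)
= (14-1)/(14+18-2)
= 13/30 = 0.4333

0.4333


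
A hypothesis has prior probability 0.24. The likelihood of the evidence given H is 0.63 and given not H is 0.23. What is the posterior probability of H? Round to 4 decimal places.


Using Bayes' theorem:
P(E) = 0.24 * 0.63 + 0.76 * 0.23
P(E) = 0.326
P(H|E) = (0.24 * 0.63) / 0.326 = 0.4638

0.4638


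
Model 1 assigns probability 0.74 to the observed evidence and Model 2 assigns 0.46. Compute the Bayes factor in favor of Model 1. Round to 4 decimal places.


BF = P(data|M1) / P(data|M2)
= 0.74 / 0.46 = 1.6087

1.6087


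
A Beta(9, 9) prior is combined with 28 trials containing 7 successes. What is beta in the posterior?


In conjugate updating:
beta_posterior = beta_prior + (n - k)
= 9 + (28 - 7)
= 9 + 21 = 30

30


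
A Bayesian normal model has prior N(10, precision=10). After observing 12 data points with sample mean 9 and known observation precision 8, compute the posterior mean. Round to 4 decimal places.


Posterior mean = (prior_precision * prior_mean + n * data_precision * data_mean) / (prior_precision + n * data_precision)
Numerator = 10*10 + 12*8*9 = 964
Denominator = 10 + 12*8 = 106
Posterior mean = 9.0943

9.0943


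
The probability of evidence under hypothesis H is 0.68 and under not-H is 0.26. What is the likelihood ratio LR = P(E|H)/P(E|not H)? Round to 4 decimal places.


LR = 0.68 / 0.26
= 2.6154

2.6154


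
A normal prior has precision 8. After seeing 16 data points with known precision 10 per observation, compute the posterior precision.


In the conjugate normal model, precisions add:
tau_posterior = tau_prior + n * tau_data
= 8 + 16*10 = 168

168


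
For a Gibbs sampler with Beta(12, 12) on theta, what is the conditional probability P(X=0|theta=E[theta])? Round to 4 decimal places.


E[theta] = 12/(12+12) = 0.5
P(X=0|theta) = 1 - theta = 0.5

0.5


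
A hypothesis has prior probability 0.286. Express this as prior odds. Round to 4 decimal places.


Odds = P(H) / P(not H) = 0.286 / 0.714
= 0.4006

0.4006


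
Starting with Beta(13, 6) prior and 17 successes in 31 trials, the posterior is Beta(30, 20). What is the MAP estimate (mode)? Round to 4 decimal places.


The mode of Beta(a, b) when a > 1 and b > 1 is (a-1)/(a+b-2)
= (30 - 1) / (30 + 20 - 2)
= 29 / 48
= 0.6042

0.6042


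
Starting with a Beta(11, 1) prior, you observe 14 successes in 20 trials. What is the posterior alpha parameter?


For a Beta-Binomial conjugate model:
Posterior alpha = prior alpha + number of successes
= 11 + 14 = 25

25


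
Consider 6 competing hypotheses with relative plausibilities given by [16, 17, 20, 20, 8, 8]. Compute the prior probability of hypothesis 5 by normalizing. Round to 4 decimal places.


Sum of weights = 16 + 17 + 20 + 20 + 8 + 8 = 89
Normalized prior for H5 = 8 / 89
= 0.0899

0.0899


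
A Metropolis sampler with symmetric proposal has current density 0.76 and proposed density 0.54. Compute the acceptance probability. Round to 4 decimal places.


For symmetric proposals, acceptance = min(1, pi(x*)/pi(x))
= min(1, 0.54/0.76)
= min(1, 0.7105) = 0.7105

0.7105


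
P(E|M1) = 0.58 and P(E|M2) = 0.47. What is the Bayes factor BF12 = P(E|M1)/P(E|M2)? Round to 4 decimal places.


Bayes factor BF12 = P(E|M1) / P(E|M2)
= 0.58 / 0.47
= 1.234

1.234


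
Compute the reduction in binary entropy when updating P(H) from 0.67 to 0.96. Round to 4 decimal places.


H_before = -p*log2(p) - (1-p)*log2(1-p) for p=0.67: 0.9149
H_after for p=0.96: 0.2423
Reduction = 0.9149 - 0.2423 = 0.6726

0.6726


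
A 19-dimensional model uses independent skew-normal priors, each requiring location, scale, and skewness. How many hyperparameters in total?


Per parameter: 3 (location, scale, and skewness).
Total = 19 * 3 = 57

57


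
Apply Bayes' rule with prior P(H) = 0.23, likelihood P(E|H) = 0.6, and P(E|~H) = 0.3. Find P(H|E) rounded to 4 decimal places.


Step 1: Compute marginal P(E) = P(E|H)P(H) + P(E|~H)P(~H)
= 0.6*0.23 + 0.3*0.77 = 0.369
Step 2: P(H|E) = P(E|H)P(H)/P(E) = 0.138/0.369
= 0.374

0.374


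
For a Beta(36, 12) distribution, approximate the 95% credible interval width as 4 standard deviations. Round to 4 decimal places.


Variance of Beta(a,b) = ab / ((a+b)^2 * (a+b+1))
= 36*12 / ((48)^2 * 49)
= 0.0038
SD = sqrt(0.0038) = 0.0619
Width = 4 * SD = 0.2474

0.2474


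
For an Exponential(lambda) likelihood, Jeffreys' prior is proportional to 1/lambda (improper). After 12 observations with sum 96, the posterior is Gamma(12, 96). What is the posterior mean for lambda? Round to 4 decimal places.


Posterior = Gamma(n, sum_x) = Gamma(12, 96)
Posterior mean = shape/rate = 12/96
= 0.125

0.125


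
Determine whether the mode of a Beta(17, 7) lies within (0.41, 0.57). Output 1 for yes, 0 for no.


First find the mode: (a-1)/(a+b-2) = 0.7273
Is 0.7273 in (0.41, 0.57)? 0

0


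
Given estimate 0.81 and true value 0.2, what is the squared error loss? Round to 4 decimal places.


Squared error = (estimate - true)^2
Difference = 0.61
Loss = 0.61^2 = 0.3721

0.3721


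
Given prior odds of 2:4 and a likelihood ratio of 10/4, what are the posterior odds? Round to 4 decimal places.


Posterior odds = prior odds * LR
Prior odds = 2/4 = 0.5
LR = 10/4 = 2.5
Posterior odds = 0.5 * 2.5 = 1.25

1.25


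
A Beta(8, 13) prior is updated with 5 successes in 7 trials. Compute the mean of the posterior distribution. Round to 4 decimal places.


After update: Beta(13, 15)
Mean = 13 / (13 + 15) = 13 / 28
= 0.4643

0.4643


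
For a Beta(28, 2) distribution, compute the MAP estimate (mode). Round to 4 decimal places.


MAP = mode = (a-1)/(a+b-2)
= (28-1)/(28+2-2)
= 27/28 = 0.9643

0.9643


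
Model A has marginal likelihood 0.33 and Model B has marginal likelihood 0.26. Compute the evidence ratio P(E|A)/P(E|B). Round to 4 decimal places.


Evidence ratio = P(E|A) / P(E|B)
= 0.33 / 0.26
= 1.2692

1.2692


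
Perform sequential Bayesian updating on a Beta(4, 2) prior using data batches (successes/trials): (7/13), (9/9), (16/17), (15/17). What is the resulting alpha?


Accumulate successes: 47
Posterior alpha = prior alpha + sum of successes
= 4 + 47 = 51

51


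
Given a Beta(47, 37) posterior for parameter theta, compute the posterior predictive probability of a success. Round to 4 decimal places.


For a Beta-Bernoulli model, the predictive probability is the mean:
P(success) = 47/(47+37) = 47/84 = 0.5595

0.5595


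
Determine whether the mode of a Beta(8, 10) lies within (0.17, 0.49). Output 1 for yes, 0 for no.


First find the mode: (a-1)/(a+b-2) = 0.4375
Is 0.4375 in (0.17, 0.49)? 1

1


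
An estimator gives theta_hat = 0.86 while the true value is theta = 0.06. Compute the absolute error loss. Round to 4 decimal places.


The absolute error loss is |theta_hat - theta|
= |0.86 - 0.06|
= 0.8

0.8


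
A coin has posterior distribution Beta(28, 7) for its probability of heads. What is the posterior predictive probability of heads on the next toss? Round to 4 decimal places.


Posterior predictive = E[theta] = alpha/(alpha+beta)
= 28/35
= 0.8

0.8


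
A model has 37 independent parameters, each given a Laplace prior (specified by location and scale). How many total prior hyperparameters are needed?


Each Laplace prior needs 2 hyperparameters (location and scale).
Total = 2 * 37 = 74

74


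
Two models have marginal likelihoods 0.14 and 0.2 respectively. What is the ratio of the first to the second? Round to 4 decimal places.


Evidence ratio = 0.14 / 0.2
= 0.7

0.7


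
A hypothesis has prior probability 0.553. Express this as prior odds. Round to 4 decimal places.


Odds = P(H) / P(not H) = 0.553 / 0.447
= 1.2371

1.2371


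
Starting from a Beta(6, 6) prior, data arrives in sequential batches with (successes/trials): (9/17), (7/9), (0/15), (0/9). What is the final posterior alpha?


In sequential Bayesian updating, we sum all successes.
Total successes = 16
Final alpha = 6 + 16 = 22

22


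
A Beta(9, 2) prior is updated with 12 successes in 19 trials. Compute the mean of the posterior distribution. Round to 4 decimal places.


After update: Beta(21, 9)
Mean = 21 / (21 + 9) = 21 / 30
= 0.7

0.7


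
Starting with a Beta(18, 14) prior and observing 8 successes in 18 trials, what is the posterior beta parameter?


Posterior beta = prior beta + failures
Failures = 18 - 8 = 10
beta_post = 14 + 10 = 24

24


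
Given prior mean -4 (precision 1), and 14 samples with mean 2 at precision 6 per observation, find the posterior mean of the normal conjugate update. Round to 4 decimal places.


The posterior mean is a precision-weighted average of prior and data.
Post. prec. = 1 + 84 = 85
Post. mean = (-4 + 168)/85 = 164/85 = 1.9294

1.9294


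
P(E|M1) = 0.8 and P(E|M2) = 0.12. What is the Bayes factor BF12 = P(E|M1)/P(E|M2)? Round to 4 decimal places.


Bayes factor BF12 = P(E|M1) / P(E|M2)
= 0.8 / 0.12
= 6.6667

6.6667


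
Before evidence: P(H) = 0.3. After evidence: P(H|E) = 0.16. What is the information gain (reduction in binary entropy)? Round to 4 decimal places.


Prior entropy = 0.8813
Posterior entropy = 0.6343
Information gain = 0.8813 - 0.6343 = 0.247

0.247


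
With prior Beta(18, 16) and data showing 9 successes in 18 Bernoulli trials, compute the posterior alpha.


Conjugate update: alpha_posterior = alpha_prior + k
= 18 + 9 = 27

27


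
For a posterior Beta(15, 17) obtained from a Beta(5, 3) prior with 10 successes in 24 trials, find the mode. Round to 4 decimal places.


Mode = (alpha - 1) / (alpha + beta - 2)
= 14 / 30
= 0.4667

0.4667


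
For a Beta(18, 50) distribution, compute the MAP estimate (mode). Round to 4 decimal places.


MAP = mode = (a-1)/(a+b-2)
= (18-1)/(18+50-2)
= 17/66 = 0.2576

0.2576


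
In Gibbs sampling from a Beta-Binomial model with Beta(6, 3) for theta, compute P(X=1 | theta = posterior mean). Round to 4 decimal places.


Posterior mean = alpha/(alpha+beta) = 6/9 = 0.6667
P(X=1|theta=mean) = theta = 0.6667

0.6667


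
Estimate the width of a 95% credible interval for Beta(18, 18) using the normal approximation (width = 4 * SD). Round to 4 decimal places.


For Beta(a,b): Var = ab/((a+b)^2(a+b+1))
Var = 0.0068, SD = 0.0822
Approximate 95% CI width = 4 * 0.0822 = 0.3288

0.3288


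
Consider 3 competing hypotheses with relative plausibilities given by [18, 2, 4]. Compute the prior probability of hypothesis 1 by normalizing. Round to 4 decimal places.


Sum of weights = 18 + 2 + 4 = 24
Normalized prior for H1 = 18 / 24
= 0.75

0.75


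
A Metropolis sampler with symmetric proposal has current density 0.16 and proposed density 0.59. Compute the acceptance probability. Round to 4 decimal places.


For symmetric proposals, acceptance = min(1, pi(x*)/pi(x))
= min(1, 0.59/0.16)
= min(1, 3.6875) = 1.0

1.0


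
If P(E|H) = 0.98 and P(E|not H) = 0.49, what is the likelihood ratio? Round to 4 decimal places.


Likelihood ratio = P(E|H) / P(E|not H)
= 0.98 / 0.49
= 2.0

2.0


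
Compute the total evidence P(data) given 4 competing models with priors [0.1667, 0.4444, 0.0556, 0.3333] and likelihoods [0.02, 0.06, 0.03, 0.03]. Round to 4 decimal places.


Marginal likelihood = sum P(model_i) * P(data|model_i)
Model 1: 0.1667 * 0.02 = 0.0033
Model 2: 0.4444 * 0.06 = 0.0267
Model 3: 0.0556 * 0.03 = 0.0017
Model 4: 0.3333 * 0.03 = 0.01
Total = 0.0417

0.0417


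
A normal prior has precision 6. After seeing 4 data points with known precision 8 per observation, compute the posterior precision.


In the conjugate normal model, precisions add:
tau_posterior = tau_prior + n * tau_data
= 6 + 4*8 = 38

38


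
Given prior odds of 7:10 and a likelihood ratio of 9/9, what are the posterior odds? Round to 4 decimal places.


Posterior odds = prior odds * LR
Prior odds = 7/10 = 0.7
LR = 9/9 = 1.0
Posterior odds = 0.7 * 1.0 = 0.7

0.7


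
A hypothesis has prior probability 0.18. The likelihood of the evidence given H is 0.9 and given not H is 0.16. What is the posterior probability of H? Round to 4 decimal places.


Using Bayes' theorem:
P(E) = 0.18 * 0.9 + 0.82 * 0.16
P(E) = 0.2932
P(H|E) = (0.18 * 0.9) / 0.2932 = 0.5525

0.5525


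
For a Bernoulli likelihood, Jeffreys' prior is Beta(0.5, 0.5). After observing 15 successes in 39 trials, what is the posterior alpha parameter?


Jeffreys' prior for Bernoulli is Beta(0.5, 0.5).
Posterior is Beta(0.5 + k, 0.5 + n - k).
Posterior alpha = 0.5 + k = 0.5 + 15 = 15.5

15.5


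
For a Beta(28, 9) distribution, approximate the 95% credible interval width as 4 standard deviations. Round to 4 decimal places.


Variance of Beta(a,b) = ab / ((a+b)^2 * (a+b+1))
= 28*9 / ((37)^2 * 38)
= 0.0048
SD = sqrt(0.0048) = 0.0696
Width = 4 * SD = 0.2784

0.2784


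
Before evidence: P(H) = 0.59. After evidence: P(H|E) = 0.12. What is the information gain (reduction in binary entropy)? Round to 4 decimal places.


Prior entropy = 0.9765
Posterior entropy = 0.5294
Information gain = 0.9765 - 0.5294 = 0.4471

0.4471


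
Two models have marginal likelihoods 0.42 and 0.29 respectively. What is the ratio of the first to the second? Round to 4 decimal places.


Evidence ratio = 0.42 / 0.29
= 1.4483

1.4483


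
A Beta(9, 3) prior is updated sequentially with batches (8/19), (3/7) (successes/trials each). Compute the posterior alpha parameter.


Sequential conjugate updating is equivalent to a single batch update.
Total successes across all batches = 11
alpha_posterior = alpha_prior + total_successes = 9 + 11
= 20

20


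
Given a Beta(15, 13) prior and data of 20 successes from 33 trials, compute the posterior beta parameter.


Number of failures = 33 - 20 = 13
Posterior beta = 13 + 13 = 26

26


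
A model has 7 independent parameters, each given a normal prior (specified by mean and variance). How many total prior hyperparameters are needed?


Each normal prior needs 2 hyperparameters (mean and variance).
Total = 2 * 7 = 14

14


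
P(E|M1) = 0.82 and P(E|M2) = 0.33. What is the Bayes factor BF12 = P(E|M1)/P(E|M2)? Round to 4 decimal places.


Bayes factor BF12 = P(E|M1) / P(E|M2)
= 0.82 / 0.33
= 2.4848

2.4848


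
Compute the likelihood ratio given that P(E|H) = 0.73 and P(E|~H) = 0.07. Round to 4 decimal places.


LR = P(E|H) / P(E|~H)
= 0.73 / 0.07 = 10.4286

10.4286


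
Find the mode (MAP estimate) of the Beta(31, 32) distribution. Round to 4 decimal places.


For Beta(a,b) with a,b > 1:
Mode = (a-1)/(a+b-2) = (31-1)/(63-2)
= 30/61 = 0.4918

0.4918


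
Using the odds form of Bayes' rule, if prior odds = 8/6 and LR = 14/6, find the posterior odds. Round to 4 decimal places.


Bayes' rule in odds form: posterior odds = prior odds * LR
= (8 * 14) / (6 * 6)
= 112/36 = 3.1111

3.1111


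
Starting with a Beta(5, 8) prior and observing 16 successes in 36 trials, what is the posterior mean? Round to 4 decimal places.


Posterior parameters: alpha = 5 + 16 = 21
beta = 8 + 20 = 28
Posterior mean = alpha / (alpha + beta) = 21 / 49
= 0.4286

0.4286


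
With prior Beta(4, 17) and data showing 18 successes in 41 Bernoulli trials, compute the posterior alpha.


Conjugate update: alpha_posterior = alpha_prior + k
= 4 + 18 = 22

22


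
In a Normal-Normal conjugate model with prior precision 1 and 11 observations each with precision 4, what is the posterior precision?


Posterior precision = prior precision + n * observation precision
= 1 + 11 * 4
= 1 + 44 = 45

45


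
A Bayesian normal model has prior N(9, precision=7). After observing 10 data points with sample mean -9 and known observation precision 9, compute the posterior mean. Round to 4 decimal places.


Posterior mean = (prior_precision * prior_mean + n * data_precision * data_mean) / (prior_precision + n * data_precision)
Numerator = 7*9 + 10*9*-9 = -747
Denominator = 7 + 10*9 = 97
Posterior mean = -7.701

-7.701


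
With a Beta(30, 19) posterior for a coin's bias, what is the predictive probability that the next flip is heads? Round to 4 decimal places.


The predictive probability equals the posterior mean.
P(next = heads) = alpha / (alpha + beta)
= 30 / 49 = 0.6122

0.6122


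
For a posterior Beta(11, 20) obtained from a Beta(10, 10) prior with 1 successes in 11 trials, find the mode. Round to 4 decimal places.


Mode = (alpha - 1) / (alpha + beta - 2)
= 10 / 29
= 0.3448

0.3448


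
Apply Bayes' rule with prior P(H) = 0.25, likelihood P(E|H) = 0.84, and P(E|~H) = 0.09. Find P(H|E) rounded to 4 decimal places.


Step 1: Compute marginal P(E) = P(E|H)P(H) + P(E|~H)P(~H)
= 0.84*0.25 + 0.09*0.75 = 0.2775
Step 2: P(H|E) = P(E|H)P(H)/P(E) = 0.21/0.2775
= 0.7568

0.7568


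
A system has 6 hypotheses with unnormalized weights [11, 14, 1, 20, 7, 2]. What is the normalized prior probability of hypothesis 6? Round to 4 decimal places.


The normalized prior is the weight divided by the total.
Total weight = 55
P(H6) = 2 / 55 = 0.0364

0.0364


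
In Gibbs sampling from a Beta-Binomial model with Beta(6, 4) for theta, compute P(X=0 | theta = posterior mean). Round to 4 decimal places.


Posterior mean = alpha/(alpha+beta) = 6/10 = 0.6
P(X=0|theta=mean) = 1 - theta = 0.4

0.4


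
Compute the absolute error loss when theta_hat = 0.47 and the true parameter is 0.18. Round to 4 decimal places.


L = |theta_hat - theta_true|
= |0.47 - 0.18| = 0.29

0.29


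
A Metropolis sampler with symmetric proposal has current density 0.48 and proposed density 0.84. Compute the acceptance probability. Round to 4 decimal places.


For symmetric proposals, acceptance = min(1, pi(x*)/pi(x))
= min(1, 0.84/0.48)
= min(1, 1.75) = 1.0

1.0


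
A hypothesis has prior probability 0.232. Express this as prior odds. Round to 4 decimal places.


Odds = P(H) / P(not H) = 0.232 / 0.768
= 0.3021

0.3021


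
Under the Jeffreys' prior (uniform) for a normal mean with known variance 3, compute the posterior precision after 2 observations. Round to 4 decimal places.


Prior precision = 0 (flat prior).
Post. prec. = 0 + n/var = 2/3 = 0.6667

0.6667


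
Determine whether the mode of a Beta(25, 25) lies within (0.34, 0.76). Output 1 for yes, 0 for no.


First find the mode: (a-1)/(a+b-2) = 0.5
Is 0.5 in (0.34, 0.76)? 1

1


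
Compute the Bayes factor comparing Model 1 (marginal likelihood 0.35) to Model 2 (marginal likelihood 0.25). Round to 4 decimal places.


BF12 = marginal likelihood of M1 / marginal likelihood of M2
= 0.35/0.25
= 1.4

1.4


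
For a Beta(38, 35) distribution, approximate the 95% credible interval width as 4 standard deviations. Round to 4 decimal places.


Variance of Beta(a,b) = ab / ((a+b)^2 * (a+b+1))
= 38*35 / ((73)^2 * 74)
= 0.0034
SD = sqrt(0.0034) = 0.0581
Width = 4 * SD = 0.2323

0.2323


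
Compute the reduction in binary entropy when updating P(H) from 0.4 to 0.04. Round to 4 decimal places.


H_before = -p*log2(p) - (1-p)*log2(1-p) for p=0.4: 0.971
H_after for p=0.04: 0.2423
Reduction = 0.971 - 0.2423 = 0.7287

0.7287


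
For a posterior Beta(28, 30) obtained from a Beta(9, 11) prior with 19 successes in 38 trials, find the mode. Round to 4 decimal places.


Mode = (alpha - 1) / (alpha + beta - 2)
= 27 / 56
= 0.4821

0.4821


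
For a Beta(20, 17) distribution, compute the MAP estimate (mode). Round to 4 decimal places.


MAP = mode = (a-1)/(a+b-2)
= (20-1)/(20+17-2)
= 19/35 = 0.5429

0.5429


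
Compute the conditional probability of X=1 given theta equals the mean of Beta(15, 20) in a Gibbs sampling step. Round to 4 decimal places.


Mean of Beta(15, 20) = 0.4286
P(X=1 | theta=0.4286) = 0.4286

0.4286


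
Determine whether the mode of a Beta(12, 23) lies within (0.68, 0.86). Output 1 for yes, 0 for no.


First find the mode: (a-1)/(a+b-2) = 0.3333
Is 0.3333 in (0.68, 0.86)? 0

0


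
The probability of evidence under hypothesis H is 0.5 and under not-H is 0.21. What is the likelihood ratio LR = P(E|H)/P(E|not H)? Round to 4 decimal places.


LR = 0.5 / 0.21
= 2.381

2.381


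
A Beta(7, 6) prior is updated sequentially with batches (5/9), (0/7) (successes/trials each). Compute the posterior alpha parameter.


Sequential conjugate updating is equivalent to a single batch update.
Total successes across all batches = 5
alpha_posterior = alpha_prior + total_successes = 7 + 5
= 12

12


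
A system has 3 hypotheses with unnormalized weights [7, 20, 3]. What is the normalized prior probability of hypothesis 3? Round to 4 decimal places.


The normalized prior is the weight divided by the total.
Total weight = 30
P(H3) = 3 / 30 = 0.1

0.1


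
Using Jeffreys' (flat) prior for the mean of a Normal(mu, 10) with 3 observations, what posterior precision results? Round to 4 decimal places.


Flat prior means prior precision is 0.
Posterior precision = n / sigma^2 = 3/10 = 0.3

0.3


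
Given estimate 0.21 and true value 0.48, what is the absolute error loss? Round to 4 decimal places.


Absolute error = |estimate - true|
= |-0.27| = 0.27

0.27


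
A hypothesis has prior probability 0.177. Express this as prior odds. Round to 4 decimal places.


Odds = P(H) / P(not H) = 0.177 / 0.823
= 0.2151

0.2151


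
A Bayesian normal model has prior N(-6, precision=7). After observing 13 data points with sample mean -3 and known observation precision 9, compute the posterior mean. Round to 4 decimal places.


Posterior mean = (prior_precision * prior_mean + n * data_precision * data_mean) / (prior_precision + n * data_precision)
Numerator = 7*-6 + 13*9*-3 = -393
Denominator = 7 + 13*9 = 124
Posterior mean = -3.1694

-3.1694
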